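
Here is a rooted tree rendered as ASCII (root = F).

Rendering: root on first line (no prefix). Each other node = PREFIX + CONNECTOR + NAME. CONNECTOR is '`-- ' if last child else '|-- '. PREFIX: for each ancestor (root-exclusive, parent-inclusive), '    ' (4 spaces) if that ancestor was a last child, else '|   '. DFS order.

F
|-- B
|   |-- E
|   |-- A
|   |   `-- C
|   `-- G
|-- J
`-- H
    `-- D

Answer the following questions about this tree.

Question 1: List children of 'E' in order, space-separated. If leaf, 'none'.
Answer: none

Derivation:
Node E's children (from adjacency): (leaf)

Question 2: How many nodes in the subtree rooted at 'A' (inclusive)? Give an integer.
Answer: 2

Derivation:
Subtree rooted at A contains: A, C
Count = 2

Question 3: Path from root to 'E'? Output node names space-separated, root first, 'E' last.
Walk down from root: F -> B -> E

Answer: F B E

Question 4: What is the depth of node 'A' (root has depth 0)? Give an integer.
Answer: 2

Derivation:
Path from root to A: F -> B -> A
Depth = number of edges = 2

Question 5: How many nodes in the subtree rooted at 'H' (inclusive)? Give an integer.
Answer: 2

Derivation:
Subtree rooted at H contains: D, H
Count = 2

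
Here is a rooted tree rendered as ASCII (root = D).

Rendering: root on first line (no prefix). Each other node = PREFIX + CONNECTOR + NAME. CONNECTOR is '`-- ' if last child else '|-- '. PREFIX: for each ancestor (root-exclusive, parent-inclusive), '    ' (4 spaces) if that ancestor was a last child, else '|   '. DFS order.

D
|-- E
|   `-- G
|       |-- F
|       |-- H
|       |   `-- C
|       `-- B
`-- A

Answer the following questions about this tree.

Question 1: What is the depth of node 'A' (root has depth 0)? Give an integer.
Answer: 1

Derivation:
Path from root to A: D -> A
Depth = number of edges = 1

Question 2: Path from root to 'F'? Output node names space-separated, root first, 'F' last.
Answer: D E G F

Derivation:
Walk down from root: D -> E -> G -> F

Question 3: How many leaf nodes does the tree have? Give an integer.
Answer: 4

Derivation:
Leaves (nodes with no children): A, B, C, F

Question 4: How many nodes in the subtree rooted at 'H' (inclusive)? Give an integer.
Answer: 2

Derivation:
Subtree rooted at H contains: C, H
Count = 2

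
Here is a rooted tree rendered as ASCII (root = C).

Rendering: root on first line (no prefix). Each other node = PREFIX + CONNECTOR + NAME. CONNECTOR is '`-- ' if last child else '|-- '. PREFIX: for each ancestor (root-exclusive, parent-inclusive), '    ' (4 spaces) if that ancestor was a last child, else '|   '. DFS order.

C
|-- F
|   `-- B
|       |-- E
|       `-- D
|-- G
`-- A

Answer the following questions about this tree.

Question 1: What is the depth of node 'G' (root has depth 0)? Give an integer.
Path from root to G: C -> G
Depth = number of edges = 1

Answer: 1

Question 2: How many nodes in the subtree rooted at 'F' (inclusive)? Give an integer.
Answer: 4

Derivation:
Subtree rooted at F contains: B, D, E, F
Count = 4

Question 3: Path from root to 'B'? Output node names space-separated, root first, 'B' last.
Walk down from root: C -> F -> B

Answer: C F B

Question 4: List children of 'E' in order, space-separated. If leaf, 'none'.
Answer: none

Derivation:
Node E's children (from adjacency): (leaf)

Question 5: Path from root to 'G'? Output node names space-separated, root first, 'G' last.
Walk down from root: C -> G

Answer: C G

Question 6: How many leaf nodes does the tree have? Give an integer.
Answer: 4

Derivation:
Leaves (nodes with no children): A, D, E, G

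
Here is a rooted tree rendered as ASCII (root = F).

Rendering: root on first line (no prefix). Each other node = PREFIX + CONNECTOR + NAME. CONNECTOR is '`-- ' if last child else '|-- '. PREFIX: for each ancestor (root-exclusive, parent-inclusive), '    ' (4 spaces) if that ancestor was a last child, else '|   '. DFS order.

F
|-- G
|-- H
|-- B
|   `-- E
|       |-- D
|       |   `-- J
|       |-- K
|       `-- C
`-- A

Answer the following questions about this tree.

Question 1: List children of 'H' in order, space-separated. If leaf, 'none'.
Answer: none

Derivation:
Node H's children (from adjacency): (leaf)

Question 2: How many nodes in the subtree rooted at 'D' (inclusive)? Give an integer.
Subtree rooted at D contains: D, J
Count = 2

Answer: 2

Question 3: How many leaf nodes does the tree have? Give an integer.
Answer: 6

Derivation:
Leaves (nodes with no children): A, C, G, H, J, K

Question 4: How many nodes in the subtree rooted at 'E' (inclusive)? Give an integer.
Subtree rooted at E contains: C, D, E, J, K
Count = 5

Answer: 5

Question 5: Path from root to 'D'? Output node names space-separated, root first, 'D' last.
Walk down from root: F -> B -> E -> D

Answer: F B E D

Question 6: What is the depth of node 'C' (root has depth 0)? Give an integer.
Answer: 3

Derivation:
Path from root to C: F -> B -> E -> C
Depth = number of edges = 3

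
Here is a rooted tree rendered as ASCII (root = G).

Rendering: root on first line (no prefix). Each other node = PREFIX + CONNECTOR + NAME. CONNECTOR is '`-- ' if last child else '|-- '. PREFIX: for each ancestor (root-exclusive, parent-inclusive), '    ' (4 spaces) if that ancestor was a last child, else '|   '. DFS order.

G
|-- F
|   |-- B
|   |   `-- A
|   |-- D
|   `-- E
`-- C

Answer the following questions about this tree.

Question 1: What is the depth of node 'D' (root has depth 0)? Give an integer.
Path from root to D: G -> F -> D
Depth = number of edges = 2

Answer: 2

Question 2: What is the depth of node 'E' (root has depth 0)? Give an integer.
Answer: 2

Derivation:
Path from root to E: G -> F -> E
Depth = number of edges = 2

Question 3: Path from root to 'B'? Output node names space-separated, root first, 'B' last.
Answer: G F B

Derivation:
Walk down from root: G -> F -> B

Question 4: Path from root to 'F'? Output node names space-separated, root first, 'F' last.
Answer: G F

Derivation:
Walk down from root: G -> F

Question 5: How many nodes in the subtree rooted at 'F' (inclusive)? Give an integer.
Subtree rooted at F contains: A, B, D, E, F
Count = 5

Answer: 5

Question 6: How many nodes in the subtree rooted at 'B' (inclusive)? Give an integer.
Subtree rooted at B contains: A, B
Count = 2

Answer: 2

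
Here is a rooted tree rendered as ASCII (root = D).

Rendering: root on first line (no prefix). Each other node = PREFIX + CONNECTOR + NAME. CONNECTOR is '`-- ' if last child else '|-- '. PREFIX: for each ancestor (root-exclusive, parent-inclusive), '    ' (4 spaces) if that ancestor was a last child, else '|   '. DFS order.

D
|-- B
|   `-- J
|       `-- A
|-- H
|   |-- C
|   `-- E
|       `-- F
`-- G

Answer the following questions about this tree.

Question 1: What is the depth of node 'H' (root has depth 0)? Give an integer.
Path from root to H: D -> H
Depth = number of edges = 1

Answer: 1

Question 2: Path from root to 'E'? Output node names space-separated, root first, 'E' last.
Answer: D H E

Derivation:
Walk down from root: D -> H -> E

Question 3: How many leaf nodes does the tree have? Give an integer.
Answer: 4

Derivation:
Leaves (nodes with no children): A, C, F, G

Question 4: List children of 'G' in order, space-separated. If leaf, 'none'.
Node G's children (from adjacency): (leaf)

Answer: none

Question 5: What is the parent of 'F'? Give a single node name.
Answer: E

Derivation:
Scan adjacency: F appears as child of E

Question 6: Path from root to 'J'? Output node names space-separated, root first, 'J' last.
Answer: D B J

Derivation:
Walk down from root: D -> B -> J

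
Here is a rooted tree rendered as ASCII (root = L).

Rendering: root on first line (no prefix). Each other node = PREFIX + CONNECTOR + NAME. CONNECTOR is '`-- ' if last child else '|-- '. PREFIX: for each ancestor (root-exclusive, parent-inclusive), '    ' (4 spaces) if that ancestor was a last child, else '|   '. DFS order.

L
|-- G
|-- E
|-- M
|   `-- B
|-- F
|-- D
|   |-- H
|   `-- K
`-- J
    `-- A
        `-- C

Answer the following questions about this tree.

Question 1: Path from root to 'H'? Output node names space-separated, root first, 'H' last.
Walk down from root: L -> D -> H

Answer: L D H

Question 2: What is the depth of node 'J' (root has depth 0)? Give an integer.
Path from root to J: L -> J
Depth = number of edges = 1

Answer: 1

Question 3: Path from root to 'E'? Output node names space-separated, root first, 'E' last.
Walk down from root: L -> E

Answer: L E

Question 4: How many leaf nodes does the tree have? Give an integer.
Leaves (nodes with no children): B, C, E, F, G, H, K

Answer: 7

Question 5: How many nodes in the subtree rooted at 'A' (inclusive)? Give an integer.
Subtree rooted at A contains: A, C
Count = 2

Answer: 2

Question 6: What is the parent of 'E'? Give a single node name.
Answer: L

Derivation:
Scan adjacency: E appears as child of L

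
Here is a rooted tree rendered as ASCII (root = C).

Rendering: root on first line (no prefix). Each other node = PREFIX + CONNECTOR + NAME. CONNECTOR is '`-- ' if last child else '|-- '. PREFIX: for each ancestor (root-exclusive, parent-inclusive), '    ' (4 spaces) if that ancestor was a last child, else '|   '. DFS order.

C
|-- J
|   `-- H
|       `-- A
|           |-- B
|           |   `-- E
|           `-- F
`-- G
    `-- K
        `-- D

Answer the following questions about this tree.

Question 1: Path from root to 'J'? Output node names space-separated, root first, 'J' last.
Walk down from root: C -> J

Answer: C J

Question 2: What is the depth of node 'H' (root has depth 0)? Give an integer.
Path from root to H: C -> J -> H
Depth = number of edges = 2

Answer: 2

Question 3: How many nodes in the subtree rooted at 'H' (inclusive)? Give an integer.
Answer: 5

Derivation:
Subtree rooted at H contains: A, B, E, F, H
Count = 5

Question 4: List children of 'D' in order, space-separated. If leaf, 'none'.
Node D's children (from adjacency): (leaf)

Answer: none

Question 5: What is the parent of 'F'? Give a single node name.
Scan adjacency: F appears as child of A

Answer: A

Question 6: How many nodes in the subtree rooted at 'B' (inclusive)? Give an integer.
Answer: 2

Derivation:
Subtree rooted at B contains: B, E
Count = 2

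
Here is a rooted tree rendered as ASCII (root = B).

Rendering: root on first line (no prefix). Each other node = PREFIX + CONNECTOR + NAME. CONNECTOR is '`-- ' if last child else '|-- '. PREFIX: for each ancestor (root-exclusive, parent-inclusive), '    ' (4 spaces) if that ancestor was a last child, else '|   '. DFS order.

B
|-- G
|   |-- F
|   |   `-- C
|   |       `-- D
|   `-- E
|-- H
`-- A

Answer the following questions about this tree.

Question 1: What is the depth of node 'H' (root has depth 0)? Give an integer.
Answer: 1

Derivation:
Path from root to H: B -> H
Depth = number of edges = 1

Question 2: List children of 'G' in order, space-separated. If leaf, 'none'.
Answer: F E

Derivation:
Node G's children (from adjacency): F, E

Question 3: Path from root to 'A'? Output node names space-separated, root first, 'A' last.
Answer: B A

Derivation:
Walk down from root: B -> A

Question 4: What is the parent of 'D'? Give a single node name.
Answer: C

Derivation:
Scan adjacency: D appears as child of C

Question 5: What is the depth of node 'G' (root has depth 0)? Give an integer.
Answer: 1

Derivation:
Path from root to G: B -> G
Depth = number of edges = 1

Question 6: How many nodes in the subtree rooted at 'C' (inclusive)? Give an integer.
Answer: 2

Derivation:
Subtree rooted at C contains: C, D
Count = 2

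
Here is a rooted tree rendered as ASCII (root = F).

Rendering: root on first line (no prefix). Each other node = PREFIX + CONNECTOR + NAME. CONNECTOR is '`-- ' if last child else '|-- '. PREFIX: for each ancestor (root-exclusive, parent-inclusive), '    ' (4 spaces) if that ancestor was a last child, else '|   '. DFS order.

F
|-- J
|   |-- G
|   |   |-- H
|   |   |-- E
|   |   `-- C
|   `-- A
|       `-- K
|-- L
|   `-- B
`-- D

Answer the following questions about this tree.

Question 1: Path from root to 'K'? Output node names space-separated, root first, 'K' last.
Walk down from root: F -> J -> A -> K

Answer: F J A K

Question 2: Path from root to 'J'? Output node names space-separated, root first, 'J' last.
Walk down from root: F -> J

Answer: F J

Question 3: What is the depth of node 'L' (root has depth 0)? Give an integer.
Path from root to L: F -> L
Depth = number of edges = 1

Answer: 1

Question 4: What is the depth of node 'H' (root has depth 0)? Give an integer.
Answer: 3

Derivation:
Path from root to H: F -> J -> G -> H
Depth = number of edges = 3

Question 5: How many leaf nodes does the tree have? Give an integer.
Answer: 6

Derivation:
Leaves (nodes with no children): B, C, D, E, H, K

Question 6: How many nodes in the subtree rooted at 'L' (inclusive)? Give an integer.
Answer: 2

Derivation:
Subtree rooted at L contains: B, L
Count = 2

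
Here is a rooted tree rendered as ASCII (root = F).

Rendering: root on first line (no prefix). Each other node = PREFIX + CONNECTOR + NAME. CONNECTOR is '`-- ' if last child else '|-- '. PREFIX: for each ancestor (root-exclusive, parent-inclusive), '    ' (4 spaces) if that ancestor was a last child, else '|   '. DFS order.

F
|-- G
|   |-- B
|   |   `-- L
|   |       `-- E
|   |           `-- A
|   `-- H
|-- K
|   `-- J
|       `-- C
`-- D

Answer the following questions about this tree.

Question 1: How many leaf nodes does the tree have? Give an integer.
Answer: 4

Derivation:
Leaves (nodes with no children): A, C, D, H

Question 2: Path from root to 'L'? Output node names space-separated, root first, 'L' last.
Walk down from root: F -> G -> B -> L

Answer: F G B L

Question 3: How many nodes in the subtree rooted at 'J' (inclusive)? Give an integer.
Answer: 2

Derivation:
Subtree rooted at J contains: C, J
Count = 2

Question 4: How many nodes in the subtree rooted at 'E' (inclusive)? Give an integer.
Subtree rooted at E contains: A, E
Count = 2

Answer: 2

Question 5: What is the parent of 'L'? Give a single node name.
Answer: B

Derivation:
Scan adjacency: L appears as child of B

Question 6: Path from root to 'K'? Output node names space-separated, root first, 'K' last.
Answer: F K

Derivation:
Walk down from root: F -> K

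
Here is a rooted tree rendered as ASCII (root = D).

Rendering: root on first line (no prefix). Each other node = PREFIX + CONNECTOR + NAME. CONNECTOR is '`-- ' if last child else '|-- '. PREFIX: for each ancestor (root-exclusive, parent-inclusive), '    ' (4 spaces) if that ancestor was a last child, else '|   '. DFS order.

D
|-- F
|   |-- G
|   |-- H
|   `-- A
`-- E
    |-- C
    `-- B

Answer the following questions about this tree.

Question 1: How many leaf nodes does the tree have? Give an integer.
Leaves (nodes with no children): A, B, C, G, H

Answer: 5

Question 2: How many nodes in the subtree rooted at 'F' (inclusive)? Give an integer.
Subtree rooted at F contains: A, F, G, H
Count = 4

Answer: 4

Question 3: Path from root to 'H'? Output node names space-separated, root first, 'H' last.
Walk down from root: D -> F -> H

Answer: D F H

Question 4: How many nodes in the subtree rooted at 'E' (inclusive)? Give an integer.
Subtree rooted at E contains: B, C, E
Count = 3

Answer: 3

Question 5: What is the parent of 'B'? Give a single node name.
Answer: E

Derivation:
Scan adjacency: B appears as child of E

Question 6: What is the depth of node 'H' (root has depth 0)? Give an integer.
Answer: 2

Derivation:
Path from root to H: D -> F -> H
Depth = number of edges = 2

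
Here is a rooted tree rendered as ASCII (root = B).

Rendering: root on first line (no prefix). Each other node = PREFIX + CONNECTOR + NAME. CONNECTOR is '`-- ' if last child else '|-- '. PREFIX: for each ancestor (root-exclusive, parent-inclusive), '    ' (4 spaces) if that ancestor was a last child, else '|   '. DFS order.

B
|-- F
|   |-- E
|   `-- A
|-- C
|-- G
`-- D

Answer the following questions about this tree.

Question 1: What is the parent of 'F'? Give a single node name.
Scan adjacency: F appears as child of B

Answer: B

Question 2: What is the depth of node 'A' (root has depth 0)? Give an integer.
Answer: 2

Derivation:
Path from root to A: B -> F -> A
Depth = number of edges = 2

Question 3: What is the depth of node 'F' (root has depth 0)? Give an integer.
Answer: 1

Derivation:
Path from root to F: B -> F
Depth = number of edges = 1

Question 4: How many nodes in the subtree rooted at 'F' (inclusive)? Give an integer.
Subtree rooted at F contains: A, E, F
Count = 3

Answer: 3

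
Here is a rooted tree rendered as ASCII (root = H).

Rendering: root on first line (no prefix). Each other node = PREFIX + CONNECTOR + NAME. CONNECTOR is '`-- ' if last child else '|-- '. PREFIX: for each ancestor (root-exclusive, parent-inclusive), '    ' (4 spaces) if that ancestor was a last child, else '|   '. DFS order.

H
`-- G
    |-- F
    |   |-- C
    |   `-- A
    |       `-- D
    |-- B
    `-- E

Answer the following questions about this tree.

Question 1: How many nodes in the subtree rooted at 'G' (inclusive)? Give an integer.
Answer: 7

Derivation:
Subtree rooted at G contains: A, B, C, D, E, F, G
Count = 7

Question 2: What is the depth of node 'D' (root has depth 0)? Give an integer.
Path from root to D: H -> G -> F -> A -> D
Depth = number of edges = 4

Answer: 4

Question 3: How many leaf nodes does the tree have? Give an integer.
Leaves (nodes with no children): B, C, D, E

Answer: 4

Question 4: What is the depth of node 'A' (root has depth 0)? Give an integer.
Path from root to A: H -> G -> F -> A
Depth = number of edges = 3

Answer: 3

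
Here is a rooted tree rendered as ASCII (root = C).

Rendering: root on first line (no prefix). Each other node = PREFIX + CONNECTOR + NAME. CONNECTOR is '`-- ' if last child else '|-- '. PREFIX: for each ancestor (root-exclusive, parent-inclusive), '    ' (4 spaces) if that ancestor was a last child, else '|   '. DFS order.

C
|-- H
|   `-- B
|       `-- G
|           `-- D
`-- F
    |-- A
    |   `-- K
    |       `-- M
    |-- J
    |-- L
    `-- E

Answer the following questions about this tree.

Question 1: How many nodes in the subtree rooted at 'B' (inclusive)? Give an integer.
Subtree rooted at B contains: B, D, G
Count = 3

Answer: 3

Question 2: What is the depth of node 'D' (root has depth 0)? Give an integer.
Path from root to D: C -> H -> B -> G -> D
Depth = number of edges = 4

Answer: 4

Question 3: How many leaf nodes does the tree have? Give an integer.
Answer: 5

Derivation:
Leaves (nodes with no children): D, E, J, L, M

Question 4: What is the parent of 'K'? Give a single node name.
Scan adjacency: K appears as child of A

Answer: A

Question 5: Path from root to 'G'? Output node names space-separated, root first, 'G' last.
Answer: C H B G

Derivation:
Walk down from root: C -> H -> B -> G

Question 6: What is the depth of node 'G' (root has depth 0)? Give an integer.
Answer: 3

Derivation:
Path from root to G: C -> H -> B -> G
Depth = number of edges = 3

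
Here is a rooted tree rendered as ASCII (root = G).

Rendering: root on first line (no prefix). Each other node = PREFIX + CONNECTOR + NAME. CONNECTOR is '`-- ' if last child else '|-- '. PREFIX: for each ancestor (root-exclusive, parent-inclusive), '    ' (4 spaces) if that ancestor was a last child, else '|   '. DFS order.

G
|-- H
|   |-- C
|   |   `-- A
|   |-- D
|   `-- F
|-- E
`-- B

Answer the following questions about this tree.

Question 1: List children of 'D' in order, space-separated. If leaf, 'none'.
Answer: none

Derivation:
Node D's children (from adjacency): (leaf)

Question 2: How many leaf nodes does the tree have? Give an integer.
Leaves (nodes with no children): A, B, D, E, F

Answer: 5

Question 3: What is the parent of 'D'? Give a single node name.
Scan adjacency: D appears as child of H

Answer: H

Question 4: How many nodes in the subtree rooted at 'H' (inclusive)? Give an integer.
Answer: 5

Derivation:
Subtree rooted at H contains: A, C, D, F, H
Count = 5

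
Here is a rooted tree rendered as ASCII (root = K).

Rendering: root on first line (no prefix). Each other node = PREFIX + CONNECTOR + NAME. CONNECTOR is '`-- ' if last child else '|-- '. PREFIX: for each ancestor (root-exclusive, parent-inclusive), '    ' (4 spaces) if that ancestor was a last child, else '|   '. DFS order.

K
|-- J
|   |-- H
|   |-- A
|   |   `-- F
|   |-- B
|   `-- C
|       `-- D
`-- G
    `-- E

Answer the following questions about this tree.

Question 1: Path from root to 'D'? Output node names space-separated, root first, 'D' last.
Walk down from root: K -> J -> C -> D

Answer: K J C D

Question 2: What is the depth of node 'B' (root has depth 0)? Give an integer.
Path from root to B: K -> J -> B
Depth = number of edges = 2

Answer: 2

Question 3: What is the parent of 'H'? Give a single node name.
Answer: J

Derivation:
Scan adjacency: H appears as child of J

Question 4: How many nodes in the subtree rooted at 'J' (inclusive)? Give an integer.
Answer: 7

Derivation:
Subtree rooted at J contains: A, B, C, D, F, H, J
Count = 7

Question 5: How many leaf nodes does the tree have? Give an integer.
Answer: 5

Derivation:
Leaves (nodes with no children): B, D, E, F, H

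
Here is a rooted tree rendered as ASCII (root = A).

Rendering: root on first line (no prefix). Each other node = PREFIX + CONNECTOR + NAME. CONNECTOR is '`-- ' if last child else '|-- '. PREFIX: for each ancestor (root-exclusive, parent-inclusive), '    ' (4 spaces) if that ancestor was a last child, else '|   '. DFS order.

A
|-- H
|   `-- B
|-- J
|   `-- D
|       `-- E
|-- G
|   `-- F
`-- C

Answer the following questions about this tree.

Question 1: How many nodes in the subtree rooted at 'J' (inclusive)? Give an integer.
Subtree rooted at J contains: D, E, J
Count = 3

Answer: 3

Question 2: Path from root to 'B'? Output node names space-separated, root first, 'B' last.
Answer: A H B

Derivation:
Walk down from root: A -> H -> B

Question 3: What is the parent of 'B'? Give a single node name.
Scan adjacency: B appears as child of H

Answer: H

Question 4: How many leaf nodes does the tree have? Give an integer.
Leaves (nodes with no children): B, C, E, F

Answer: 4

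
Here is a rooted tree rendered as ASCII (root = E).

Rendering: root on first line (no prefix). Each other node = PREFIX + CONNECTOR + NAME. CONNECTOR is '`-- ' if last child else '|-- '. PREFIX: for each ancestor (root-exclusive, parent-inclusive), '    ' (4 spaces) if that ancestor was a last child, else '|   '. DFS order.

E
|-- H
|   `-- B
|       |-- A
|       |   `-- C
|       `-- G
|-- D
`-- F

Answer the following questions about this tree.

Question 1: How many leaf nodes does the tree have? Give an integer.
Answer: 4

Derivation:
Leaves (nodes with no children): C, D, F, G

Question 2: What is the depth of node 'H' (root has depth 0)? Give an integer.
Path from root to H: E -> H
Depth = number of edges = 1

Answer: 1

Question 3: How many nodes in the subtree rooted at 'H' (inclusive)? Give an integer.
Answer: 5

Derivation:
Subtree rooted at H contains: A, B, C, G, H
Count = 5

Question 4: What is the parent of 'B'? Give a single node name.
Scan adjacency: B appears as child of H

Answer: H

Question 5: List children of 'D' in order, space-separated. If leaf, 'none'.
Node D's children (from adjacency): (leaf)

Answer: none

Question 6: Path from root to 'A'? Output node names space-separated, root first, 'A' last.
Answer: E H B A

Derivation:
Walk down from root: E -> H -> B -> A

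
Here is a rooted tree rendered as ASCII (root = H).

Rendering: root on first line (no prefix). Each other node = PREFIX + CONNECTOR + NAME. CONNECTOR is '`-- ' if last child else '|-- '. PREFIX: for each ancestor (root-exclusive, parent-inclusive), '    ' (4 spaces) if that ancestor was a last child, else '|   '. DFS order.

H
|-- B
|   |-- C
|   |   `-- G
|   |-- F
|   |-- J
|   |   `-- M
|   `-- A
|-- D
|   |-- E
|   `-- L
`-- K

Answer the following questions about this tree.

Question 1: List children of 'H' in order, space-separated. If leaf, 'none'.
Answer: B D K

Derivation:
Node H's children (from adjacency): B, D, K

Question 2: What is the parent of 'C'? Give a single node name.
Answer: B

Derivation:
Scan adjacency: C appears as child of B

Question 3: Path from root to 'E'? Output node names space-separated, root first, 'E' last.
Answer: H D E

Derivation:
Walk down from root: H -> D -> E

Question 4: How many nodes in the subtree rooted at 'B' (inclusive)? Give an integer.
Subtree rooted at B contains: A, B, C, F, G, J, M
Count = 7

Answer: 7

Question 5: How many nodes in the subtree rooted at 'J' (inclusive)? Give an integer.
Answer: 2

Derivation:
Subtree rooted at J contains: J, M
Count = 2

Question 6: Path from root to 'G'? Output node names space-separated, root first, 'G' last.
Walk down from root: H -> B -> C -> G

Answer: H B C G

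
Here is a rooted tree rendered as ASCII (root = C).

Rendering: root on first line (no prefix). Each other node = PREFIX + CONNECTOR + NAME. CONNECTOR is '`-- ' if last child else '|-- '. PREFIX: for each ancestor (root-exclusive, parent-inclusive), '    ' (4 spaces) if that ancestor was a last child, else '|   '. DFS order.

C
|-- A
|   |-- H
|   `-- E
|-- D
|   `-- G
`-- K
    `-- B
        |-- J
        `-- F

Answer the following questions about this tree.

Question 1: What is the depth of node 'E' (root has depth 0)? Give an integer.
Answer: 2

Derivation:
Path from root to E: C -> A -> E
Depth = number of edges = 2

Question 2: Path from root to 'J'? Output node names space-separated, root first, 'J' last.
Answer: C K B J

Derivation:
Walk down from root: C -> K -> B -> J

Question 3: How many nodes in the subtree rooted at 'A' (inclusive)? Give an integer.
Subtree rooted at A contains: A, E, H
Count = 3

Answer: 3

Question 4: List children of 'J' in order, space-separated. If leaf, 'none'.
Node J's children (from adjacency): (leaf)

Answer: none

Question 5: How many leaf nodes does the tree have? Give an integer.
Answer: 5

Derivation:
Leaves (nodes with no children): E, F, G, H, J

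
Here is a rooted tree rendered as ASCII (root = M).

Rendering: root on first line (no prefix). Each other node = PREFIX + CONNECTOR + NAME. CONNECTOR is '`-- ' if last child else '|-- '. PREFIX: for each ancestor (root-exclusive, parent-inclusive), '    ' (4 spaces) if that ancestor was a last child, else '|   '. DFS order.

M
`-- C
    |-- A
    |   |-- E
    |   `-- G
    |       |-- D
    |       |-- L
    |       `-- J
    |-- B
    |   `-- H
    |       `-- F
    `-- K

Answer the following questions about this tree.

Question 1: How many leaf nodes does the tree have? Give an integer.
Answer: 6

Derivation:
Leaves (nodes with no children): D, E, F, J, K, L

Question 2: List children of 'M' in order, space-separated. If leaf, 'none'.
Node M's children (from adjacency): C

Answer: C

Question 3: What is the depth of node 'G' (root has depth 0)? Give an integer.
Answer: 3

Derivation:
Path from root to G: M -> C -> A -> G
Depth = number of edges = 3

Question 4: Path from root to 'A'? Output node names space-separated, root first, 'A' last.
Walk down from root: M -> C -> A

Answer: M C A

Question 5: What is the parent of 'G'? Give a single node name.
Answer: A

Derivation:
Scan adjacency: G appears as child of A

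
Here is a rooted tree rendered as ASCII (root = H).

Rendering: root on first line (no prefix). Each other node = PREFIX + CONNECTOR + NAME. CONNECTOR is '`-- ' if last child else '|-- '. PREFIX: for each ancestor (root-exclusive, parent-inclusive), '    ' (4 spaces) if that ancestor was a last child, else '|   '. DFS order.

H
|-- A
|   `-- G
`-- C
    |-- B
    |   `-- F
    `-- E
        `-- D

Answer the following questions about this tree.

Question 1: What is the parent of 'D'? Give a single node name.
Scan adjacency: D appears as child of E

Answer: E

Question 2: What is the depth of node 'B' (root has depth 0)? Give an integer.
Answer: 2

Derivation:
Path from root to B: H -> C -> B
Depth = number of edges = 2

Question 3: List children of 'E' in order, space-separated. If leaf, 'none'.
Answer: D

Derivation:
Node E's children (from adjacency): D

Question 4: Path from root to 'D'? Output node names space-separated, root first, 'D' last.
Answer: H C E D

Derivation:
Walk down from root: H -> C -> E -> D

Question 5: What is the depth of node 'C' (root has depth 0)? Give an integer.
Path from root to C: H -> C
Depth = number of edges = 1

Answer: 1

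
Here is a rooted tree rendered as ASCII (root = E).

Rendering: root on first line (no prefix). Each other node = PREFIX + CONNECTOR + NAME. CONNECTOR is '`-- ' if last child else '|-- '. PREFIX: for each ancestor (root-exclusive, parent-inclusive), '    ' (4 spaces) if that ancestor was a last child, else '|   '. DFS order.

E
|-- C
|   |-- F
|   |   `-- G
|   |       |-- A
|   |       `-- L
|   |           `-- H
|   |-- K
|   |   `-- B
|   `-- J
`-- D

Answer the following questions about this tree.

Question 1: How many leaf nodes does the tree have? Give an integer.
Leaves (nodes with no children): A, B, D, H, J

Answer: 5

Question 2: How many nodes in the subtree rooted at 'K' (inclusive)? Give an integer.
Answer: 2

Derivation:
Subtree rooted at K contains: B, K
Count = 2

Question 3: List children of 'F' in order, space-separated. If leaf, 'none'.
Node F's children (from adjacency): G

Answer: G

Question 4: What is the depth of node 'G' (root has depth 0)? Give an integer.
Answer: 3

Derivation:
Path from root to G: E -> C -> F -> G
Depth = number of edges = 3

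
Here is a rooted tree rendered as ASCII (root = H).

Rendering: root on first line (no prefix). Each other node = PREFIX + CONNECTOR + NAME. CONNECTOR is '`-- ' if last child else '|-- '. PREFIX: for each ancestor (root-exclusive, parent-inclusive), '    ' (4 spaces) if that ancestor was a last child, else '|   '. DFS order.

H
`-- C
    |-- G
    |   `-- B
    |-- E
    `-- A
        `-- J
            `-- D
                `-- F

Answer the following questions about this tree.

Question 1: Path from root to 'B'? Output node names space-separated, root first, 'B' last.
Walk down from root: H -> C -> G -> B

Answer: H C G B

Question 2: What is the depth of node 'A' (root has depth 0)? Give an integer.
Answer: 2

Derivation:
Path from root to A: H -> C -> A
Depth = number of edges = 2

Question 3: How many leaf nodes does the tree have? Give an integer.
Answer: 3

Derivation:
Leaves (nodes with no children): B, E, F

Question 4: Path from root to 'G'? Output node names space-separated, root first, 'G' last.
Answer: H C G

Derivation:
Walk down from root: H -> C -> G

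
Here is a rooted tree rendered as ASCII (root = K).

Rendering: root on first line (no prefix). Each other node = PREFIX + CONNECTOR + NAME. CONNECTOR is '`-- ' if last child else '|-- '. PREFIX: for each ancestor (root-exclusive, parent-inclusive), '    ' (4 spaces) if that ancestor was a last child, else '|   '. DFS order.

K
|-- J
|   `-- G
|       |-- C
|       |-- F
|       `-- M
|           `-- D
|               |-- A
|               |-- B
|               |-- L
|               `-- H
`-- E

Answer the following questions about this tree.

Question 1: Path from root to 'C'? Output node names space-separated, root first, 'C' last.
Answer: K J G C

Derivation:
Walk down from root: K -> J -> G -> C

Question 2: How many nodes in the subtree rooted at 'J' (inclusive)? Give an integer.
Subtree rooted at J contains: A, B, C, D, F, G, H, J, L, M
Count = 10

Answer: 10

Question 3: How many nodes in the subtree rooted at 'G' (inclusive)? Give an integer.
Answer: 9

Derivation:
Subtree rooted at G contains: A, B, C, D, F, G, H, L, M
Count = 9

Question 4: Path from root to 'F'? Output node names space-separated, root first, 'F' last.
Answer: K J G F

Derivation:
Walk down from root: K -> J -> G -> F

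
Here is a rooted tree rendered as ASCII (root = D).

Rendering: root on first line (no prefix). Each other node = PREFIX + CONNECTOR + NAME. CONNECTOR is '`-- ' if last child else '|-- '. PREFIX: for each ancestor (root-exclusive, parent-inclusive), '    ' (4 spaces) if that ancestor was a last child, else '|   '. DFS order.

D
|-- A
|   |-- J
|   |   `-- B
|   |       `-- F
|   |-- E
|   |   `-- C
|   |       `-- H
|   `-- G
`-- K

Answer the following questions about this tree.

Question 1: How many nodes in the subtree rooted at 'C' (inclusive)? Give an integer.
Answer: 2

Derivation:
Subtree rooted at C contains: C, H
Count = 2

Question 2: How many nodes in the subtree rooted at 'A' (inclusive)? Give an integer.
Answer: 8

Derivation:
Subtree rooted at A contains: A, B, C, E, F, G, H, J
Count = 8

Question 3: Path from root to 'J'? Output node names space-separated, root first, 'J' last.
Answer: D A J

Derivation:
Walk down from root: D -> A -> J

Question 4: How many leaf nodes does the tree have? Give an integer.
Leaves (nodes with no children): F, G, H, K

Answer: 4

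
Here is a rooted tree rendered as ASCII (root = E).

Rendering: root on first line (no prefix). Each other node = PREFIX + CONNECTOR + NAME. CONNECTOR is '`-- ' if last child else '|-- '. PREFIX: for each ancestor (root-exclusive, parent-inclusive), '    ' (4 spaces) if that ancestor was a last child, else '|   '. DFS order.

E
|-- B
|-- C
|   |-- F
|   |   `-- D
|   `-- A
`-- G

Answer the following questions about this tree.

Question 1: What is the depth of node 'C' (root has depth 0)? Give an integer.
Path from root to C: E -> C
Depth = number of edges = 1

Answer: 1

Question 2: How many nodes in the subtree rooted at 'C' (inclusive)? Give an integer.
Answer: 4

Derivation:
Subtree rooted at C contains: A, C, D, F
Count = 4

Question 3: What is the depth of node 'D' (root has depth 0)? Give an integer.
Path from root to D: E -> C -> F -> D
Depth = number of edges = 3

Answer: 3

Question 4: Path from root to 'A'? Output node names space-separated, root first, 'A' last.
Answer: E C A

Derivation:
Walk down from root: E -> C -> A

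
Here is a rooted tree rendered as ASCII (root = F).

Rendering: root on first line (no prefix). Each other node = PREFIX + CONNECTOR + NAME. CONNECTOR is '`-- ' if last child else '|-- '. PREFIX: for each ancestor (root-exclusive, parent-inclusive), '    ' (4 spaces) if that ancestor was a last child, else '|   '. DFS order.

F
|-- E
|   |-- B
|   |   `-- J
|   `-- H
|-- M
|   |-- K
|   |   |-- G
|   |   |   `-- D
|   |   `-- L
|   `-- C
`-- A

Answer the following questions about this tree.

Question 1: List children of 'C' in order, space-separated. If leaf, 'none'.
Node C's children (from adjacency): (leaf)

Answer: none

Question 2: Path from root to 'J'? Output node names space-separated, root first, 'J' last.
Walk down from root: F -> E -> B -> J

Answer: F E B J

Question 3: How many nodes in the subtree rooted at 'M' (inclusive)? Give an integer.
Subtree rooted at M contains: C, D, G, K, L, M
Count = 6

Answer: 6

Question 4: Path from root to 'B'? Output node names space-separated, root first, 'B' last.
Walk down from root: F -> E -> B

Answer: F E B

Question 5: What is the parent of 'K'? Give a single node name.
Answer: M

Derivation:
Scan adjacency: K appears as child of M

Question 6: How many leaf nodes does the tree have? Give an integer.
Leaves (nodes with no children): A, C, D, H, J, L

Answer: 6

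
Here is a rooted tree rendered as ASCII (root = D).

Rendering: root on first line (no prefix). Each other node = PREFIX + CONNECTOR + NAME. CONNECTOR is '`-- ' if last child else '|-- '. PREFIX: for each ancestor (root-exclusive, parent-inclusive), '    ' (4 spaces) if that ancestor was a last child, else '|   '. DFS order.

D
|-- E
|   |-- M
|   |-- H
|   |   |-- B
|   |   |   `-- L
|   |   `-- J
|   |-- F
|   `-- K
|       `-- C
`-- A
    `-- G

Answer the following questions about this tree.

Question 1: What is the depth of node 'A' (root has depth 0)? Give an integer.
Answer: 1

Derivation:
Path from root to A: D -> A
Depth = number of edges = 1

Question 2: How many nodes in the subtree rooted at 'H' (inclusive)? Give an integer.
Subtree rooted at H contains: B, H, J, L
Count = 4

Answer: 4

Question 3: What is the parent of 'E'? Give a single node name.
Answer: D

Derivation:
Scan adjacency: E appears as child of D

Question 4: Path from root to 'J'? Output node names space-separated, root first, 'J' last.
Answer: D E H J

Derivation:
Walk down from root: D -> E -> H -> J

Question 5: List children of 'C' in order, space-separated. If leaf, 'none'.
Answer: none

Derivation:
Node C's children (from adjacency): (leaf)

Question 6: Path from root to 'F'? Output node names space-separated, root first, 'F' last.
Walk down from root: D -> E -> F

Answer: D E F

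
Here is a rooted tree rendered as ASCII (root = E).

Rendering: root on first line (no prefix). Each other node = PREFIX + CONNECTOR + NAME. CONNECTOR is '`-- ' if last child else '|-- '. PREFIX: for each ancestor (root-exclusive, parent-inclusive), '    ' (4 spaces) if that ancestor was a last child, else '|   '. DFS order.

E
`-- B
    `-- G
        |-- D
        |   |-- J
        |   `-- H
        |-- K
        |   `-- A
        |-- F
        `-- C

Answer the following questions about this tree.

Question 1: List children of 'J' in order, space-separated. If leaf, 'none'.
Node J's children (from adjacency): (leaf)

Answer: none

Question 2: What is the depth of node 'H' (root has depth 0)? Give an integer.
Path from root to H: E -> B -> G -> D -> H
Depth = number of edges = 4

Answer: 4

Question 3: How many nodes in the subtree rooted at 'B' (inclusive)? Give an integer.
Answer: 9

Derivation:
Subtree rooted at B contains: A, B, C, D, F, G, H, J, K
Count = 9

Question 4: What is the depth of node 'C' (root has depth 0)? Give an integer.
Answer: 3

Derivation:
Path from root to C: E -> B -> G -> C
Depth = number of edges = 3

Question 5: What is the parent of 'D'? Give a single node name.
Scan adjacency: D appears as child of G

Answer: G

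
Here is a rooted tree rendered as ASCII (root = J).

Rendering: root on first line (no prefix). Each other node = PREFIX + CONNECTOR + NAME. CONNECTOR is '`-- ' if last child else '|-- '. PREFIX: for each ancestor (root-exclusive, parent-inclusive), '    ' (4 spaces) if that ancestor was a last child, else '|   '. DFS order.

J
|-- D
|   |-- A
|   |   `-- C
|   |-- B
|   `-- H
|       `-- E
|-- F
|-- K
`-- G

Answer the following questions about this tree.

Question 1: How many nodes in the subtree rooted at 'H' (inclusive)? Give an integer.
Answer: 2

Derivation:
Subtree rooted at H contains: E, H
Count = 2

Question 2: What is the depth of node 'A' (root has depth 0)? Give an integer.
Answer: 2

Derivation:
Path from root to A: J -> D -> A
Depth = number of edges = 2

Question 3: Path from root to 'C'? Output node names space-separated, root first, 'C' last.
Walk down from root: J -> D -> A -> C

Answer: J D A C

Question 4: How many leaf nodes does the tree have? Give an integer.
Leaves (nodes with no children): B, C, E, F, G, K

Answer: 6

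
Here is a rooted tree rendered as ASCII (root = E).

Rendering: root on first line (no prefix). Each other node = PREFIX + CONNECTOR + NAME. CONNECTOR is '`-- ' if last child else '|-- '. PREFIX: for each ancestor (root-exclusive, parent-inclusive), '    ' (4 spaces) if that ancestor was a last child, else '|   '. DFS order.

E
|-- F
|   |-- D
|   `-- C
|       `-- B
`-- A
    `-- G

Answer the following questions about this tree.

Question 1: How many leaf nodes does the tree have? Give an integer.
Answer: 3

Derivation:
Leaves (nodes with no children): B, D, G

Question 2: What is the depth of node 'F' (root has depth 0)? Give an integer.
Answer: 1

Derivation:
Path from root to F: E -> F
Depth = number of edges = 1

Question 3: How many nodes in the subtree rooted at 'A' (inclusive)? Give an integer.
Subtree rooted at A contains: A, G
Count = 2

Answer: 2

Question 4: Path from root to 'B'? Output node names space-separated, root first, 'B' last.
Walk down from root: E -> F -> C -> B

Answer: E F C B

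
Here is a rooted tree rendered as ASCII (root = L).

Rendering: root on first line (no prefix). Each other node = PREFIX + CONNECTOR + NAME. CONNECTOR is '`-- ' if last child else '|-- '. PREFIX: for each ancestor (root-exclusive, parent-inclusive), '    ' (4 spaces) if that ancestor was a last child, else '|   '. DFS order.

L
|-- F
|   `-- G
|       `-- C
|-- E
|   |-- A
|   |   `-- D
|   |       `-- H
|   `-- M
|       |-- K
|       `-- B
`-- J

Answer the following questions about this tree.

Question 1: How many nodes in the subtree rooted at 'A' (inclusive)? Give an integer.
Subtree rooted at A contains: A, D, H
Count = 3

Answer: 3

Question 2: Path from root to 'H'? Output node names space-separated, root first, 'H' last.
Walk down from root: L -> E -> A -> D -> H

Answer: L E A D H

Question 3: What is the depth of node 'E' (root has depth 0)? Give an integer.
Answer: 1

Derivation:
Path from root to E: L -> E
Depth = number of edges = 1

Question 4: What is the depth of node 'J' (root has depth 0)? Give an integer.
Path from root to J: L -> J
Depth = number of edges = 1

Answer: 1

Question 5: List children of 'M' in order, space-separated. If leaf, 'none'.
Answer: K B

Derivation:
Node M's children (from adjacency): K, B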